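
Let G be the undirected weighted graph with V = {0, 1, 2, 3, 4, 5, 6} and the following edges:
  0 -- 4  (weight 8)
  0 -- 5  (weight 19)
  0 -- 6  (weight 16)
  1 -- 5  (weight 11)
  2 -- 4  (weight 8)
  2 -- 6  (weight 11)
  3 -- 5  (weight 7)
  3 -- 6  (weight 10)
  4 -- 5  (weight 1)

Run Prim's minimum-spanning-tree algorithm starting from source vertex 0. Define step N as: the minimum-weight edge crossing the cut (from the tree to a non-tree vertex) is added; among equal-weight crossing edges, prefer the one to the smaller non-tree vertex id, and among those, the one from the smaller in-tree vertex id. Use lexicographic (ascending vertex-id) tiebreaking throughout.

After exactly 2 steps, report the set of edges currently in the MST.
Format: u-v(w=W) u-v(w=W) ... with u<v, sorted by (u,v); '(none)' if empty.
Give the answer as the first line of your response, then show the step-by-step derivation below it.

0-4(w=8) 4-5(w=1)

step 1: add edge 0-4 (w=8); MST = {0-4(w=8)}
step 2: add edge 4-5 (w=1); MST = {0-4(w=8) 4-5(w=1)}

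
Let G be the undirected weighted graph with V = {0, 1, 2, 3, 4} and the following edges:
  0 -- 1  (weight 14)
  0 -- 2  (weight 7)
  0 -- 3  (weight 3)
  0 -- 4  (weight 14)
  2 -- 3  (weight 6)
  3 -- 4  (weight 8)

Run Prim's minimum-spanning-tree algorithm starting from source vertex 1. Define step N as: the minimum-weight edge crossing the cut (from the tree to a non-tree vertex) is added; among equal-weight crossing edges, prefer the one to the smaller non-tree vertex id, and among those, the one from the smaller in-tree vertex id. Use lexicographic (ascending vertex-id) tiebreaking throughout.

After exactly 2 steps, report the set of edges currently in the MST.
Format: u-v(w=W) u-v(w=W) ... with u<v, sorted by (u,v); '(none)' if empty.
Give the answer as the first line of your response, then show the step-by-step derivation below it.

0-1(w=14) 0-3(w=3)

step 1: add edge 0-1 (w=14); MST = {0-1(w=14)}
step 2: add edge 0-3 (w=3); MST = {0-1(w=14) 0-3(w=3)}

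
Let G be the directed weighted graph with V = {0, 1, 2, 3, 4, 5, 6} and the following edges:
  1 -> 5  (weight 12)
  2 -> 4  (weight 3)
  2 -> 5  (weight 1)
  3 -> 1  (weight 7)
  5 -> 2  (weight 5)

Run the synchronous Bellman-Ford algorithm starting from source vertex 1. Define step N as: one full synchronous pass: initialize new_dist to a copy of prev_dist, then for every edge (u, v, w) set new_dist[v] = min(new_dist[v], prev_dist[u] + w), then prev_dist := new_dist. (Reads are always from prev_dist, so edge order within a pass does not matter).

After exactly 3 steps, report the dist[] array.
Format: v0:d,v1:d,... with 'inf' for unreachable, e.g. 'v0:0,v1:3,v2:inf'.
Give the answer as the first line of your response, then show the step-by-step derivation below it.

v0:inf,v1:0,v2:17,v3:inf,v4:20,v5:12,v6:inf

step 1: dist = v0:inf,v1:0,v2:inf,v3:inf,v4:inf,v5:12,v6:inf
step 2: dist = v0:inf,v1:0,v2:17,v3:inf,v4:inf,v5:12,v6:inf
step 3: dist = v0:inf,v1:0,v2:17,v3:inf,v4:20,v5:12,v6:inf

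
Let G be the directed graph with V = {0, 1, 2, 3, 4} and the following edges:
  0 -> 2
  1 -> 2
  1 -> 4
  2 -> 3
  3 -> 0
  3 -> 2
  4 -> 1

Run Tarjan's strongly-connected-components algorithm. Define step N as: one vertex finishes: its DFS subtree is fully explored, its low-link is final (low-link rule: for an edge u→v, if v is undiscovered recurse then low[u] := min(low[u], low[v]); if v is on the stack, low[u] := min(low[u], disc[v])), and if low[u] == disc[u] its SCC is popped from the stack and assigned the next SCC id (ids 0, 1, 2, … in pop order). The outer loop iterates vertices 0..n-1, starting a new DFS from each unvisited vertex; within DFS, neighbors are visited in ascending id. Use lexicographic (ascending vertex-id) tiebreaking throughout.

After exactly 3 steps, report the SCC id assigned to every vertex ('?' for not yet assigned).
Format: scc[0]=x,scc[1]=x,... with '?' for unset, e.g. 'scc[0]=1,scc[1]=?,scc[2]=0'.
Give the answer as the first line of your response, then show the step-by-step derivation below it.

scc[0]=0,scc[1]=?,scc[2]=0,scc[3]=0,scc[4]=?

step 1: low=(low[0]=0,low[1]=?,low[2]=1,low[3]=0,low[4]=?); scc=(scc[0]=?,scc[1]=?,scc[2]=?,scc[3]=?,scc[4]=?)
step 2: low=(low[0]=0,low[1]=?,low[2]=0,low[3]=0,low[4]=?); scc=(scc[0]=?,scc[1]=?,scc[2]=?,scc[3]=?,scc[4]=?)
step 3: low=(low[0]=0,low[1]=?,low[2]=0,low[3]=0,low[4]=?); scc=(scc[0]=0,scc[1]=?,scc[2]=0,scc[3]=0,scc[4]=?)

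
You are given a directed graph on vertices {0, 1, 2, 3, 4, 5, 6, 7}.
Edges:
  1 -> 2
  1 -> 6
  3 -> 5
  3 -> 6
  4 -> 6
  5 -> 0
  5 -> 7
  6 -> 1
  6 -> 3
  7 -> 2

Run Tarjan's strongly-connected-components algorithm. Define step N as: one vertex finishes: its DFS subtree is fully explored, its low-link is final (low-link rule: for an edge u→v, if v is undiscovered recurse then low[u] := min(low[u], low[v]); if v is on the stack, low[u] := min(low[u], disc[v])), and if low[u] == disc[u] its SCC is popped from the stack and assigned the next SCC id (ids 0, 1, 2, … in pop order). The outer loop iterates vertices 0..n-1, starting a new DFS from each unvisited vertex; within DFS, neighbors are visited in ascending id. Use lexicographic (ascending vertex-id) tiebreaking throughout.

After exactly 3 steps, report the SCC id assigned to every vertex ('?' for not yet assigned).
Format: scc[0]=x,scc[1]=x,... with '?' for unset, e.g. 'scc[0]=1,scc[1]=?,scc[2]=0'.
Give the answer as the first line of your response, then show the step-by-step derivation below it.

scc[0]=0,scc[1]=?,scc[2]=1,scc[3]=?,scc[4]=?,scc[5]=?,scc[6]=?,scc[7]=2

step 1: low=(low[0]=0,low[1]=?,low[2]=?,low[3]=?,low[4]=?,low[5]=?,low[6]=?,low[7]=?); scc=(scc[0]=0,scc[1]=?,scc[2]=?,scc[3]=?,scc[4]=?,scc[5]=?,scc[6]=?,scc[7]=?)
step 2: low=(low[0]=0,low[1]=1,low[2]=2,low[3]=?,low[4]=?,low[5]=?,low[6]=?,low[7]=?); scc=(scc[0]=0,scc[1]=?,scc[2]=1,scc[3]=?,scc[4]=?,scc[5]=?,scc[6]=?,scc[7]=?)
step 3: low=(low[0]=0,low[1]=1,low[2]=2,low[3]=4,low[4]=?,low[5]=5,low[6]=1,low[7]=6); scc=(scc[0]=0,scc[1]=?,scc[2]=1,scc[3]=?,scc[4]=?,scc[5]=?,scc[6]=?,scc[7]=2)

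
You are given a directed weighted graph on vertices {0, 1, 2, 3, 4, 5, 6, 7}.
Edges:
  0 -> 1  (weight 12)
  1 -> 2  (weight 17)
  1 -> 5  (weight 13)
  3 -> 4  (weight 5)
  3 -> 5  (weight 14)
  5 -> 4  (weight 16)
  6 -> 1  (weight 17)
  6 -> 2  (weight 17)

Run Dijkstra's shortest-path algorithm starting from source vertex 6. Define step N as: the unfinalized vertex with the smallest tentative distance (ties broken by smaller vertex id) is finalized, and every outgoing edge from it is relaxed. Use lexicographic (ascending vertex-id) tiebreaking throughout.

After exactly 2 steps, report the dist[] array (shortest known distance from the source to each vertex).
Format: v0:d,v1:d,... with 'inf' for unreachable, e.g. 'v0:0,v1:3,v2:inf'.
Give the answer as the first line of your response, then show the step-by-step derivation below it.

v0:inf,v1:17,v2:17,v3:inf,v4:inf,v5:30,v6:0,v7:inf

step 1: dist = v0:inf,v1:17,v2:17,v3:inf,v4:inf,v5:inf,v6:0,v7:inf
step 2: dist = v0:inf,v1:17,v2:17,v3:inf,v4:inf,v5:30,v6:0,v7:inf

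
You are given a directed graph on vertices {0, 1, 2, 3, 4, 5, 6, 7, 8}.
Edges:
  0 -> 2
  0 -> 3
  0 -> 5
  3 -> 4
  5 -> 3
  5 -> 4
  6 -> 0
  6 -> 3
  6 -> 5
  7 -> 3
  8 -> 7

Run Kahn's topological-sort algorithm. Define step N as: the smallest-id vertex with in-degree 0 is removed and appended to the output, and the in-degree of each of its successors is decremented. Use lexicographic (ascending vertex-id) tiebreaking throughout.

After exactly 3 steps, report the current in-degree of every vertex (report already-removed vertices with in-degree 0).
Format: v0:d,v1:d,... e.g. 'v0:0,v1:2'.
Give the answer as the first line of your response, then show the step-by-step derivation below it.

v0:0,v1:0,v2:0,v3:2,v4:2,v5:0,v6:0,v7:1,v8:0

step 1: output 1; order=[1]; indeg=(1,0,1,4,2,2,0,1,0)
step 2: output 6; order=[1,6]; indeg=(0,0,1,3,2,1,0,1,0)
step 3: output 0; order=[1,6,0]; indeg=(0,0,0,2,2,0,0,1,0)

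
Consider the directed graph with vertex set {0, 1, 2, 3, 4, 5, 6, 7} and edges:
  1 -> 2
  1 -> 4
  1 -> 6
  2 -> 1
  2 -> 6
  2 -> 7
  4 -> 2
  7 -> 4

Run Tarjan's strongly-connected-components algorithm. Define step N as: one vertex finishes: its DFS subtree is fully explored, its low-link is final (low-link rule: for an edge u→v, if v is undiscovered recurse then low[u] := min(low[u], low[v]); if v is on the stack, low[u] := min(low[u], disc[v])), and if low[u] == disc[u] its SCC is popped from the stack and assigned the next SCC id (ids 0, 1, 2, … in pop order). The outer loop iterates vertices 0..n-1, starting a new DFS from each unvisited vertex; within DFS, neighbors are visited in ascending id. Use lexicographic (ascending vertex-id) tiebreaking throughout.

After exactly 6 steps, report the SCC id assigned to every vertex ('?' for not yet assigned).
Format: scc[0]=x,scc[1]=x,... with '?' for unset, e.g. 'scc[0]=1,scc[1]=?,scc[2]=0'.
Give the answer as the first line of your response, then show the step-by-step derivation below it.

scc[0]=0,scc[1]=2,scc[2]=2,scc[3]=?,scc[4]=2,scc[5]=?,scc[6]=1,scc[7]=2

step 1: low=(low[0]=0,low[1]=?,low[2]=?,low[3]=?,low[4]=?,low[5]=?,low[6]=?,low[7]=?); scc=(scc[0]=0,scc[1]=?,scc[2]=?,scc[3]=?,scc[4]=?,scc[5]=?,scc[6]=?,scc[7]=?)
step 2: low=(low[0]=0,low[1]=1,low[2]=1,low[3]=?,low[4]=?,low[5]=?,low[6]=3,low[7]=?); scc=(scc[0]=0,scc[1]=?,scc[2]=?,scc[3]=?,scc[4]=?,scc[5]=?,scc[6]=1,scc[7]=?)
step 3: low=(low[0]=0,low[1]=1,low[2]=1,low[3]=?,low[4]=2,low[5]=?,low[6]=3,low[7]=4); scc=(scc[0]=0,scc[1]=?,scc[2]=?,scc[3]=?,scc[4]=?,scc[5]=?,scc[6]=1,scc[7]=?)
step 4: low=(low[0]=0,low[1]=1,low[2]=1,low[3]=?,low[4]=2,low[5]=?,low[6]=3,low[7]=2); scc=(scc[0]=0,scc[1]=?,scc[2]=?,scc[3]=?,scc[4]=?,scc[5]=?,scc[6]=1,scc[7]=?)
step 5: low=(low[0]=0,low[1]=1,low[2]=1,low[3]=?,low[4]=2,low[5]=?,low[6]=3,low[7]=2); scc=(scc[0]=0,scc[1]=?,scc[2]=?,scc[3]=?,scc[4]=?,scc[5]=?,scc[6]=1,scc[7]=?)
step 6: low=(low[0]=0,low[1]=1,low[2]=1,low[3]=?,low[4]=2,low[5]=?,low[6]=3,low[7]=2); scc=(scc[0]=0,scc[1]=2,scc[2]=2,scc[3]=?,scc[4]=2,scc[5]=?,scc[6]=1,scc[7]=2)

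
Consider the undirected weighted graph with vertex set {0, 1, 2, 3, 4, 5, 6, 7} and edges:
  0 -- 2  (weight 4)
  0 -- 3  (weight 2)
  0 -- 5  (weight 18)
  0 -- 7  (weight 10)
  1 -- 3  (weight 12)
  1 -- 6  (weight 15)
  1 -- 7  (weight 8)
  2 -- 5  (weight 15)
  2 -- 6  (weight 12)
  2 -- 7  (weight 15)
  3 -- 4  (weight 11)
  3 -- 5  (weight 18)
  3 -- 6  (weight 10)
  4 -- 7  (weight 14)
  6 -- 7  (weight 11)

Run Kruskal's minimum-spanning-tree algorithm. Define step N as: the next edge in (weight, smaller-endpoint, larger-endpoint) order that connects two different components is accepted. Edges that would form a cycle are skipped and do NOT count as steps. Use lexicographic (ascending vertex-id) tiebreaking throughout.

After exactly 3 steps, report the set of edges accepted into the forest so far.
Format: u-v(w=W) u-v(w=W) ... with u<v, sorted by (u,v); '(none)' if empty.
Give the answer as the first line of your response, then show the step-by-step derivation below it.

0-2(w=4) 0-3(w=2) 1-7(w=8)

step 1: add edge 0-3 (w=2); MST = {0-3(w=2)}
step 2: add edge 0-2 (w=4); MST = {0-2(w=4) 0-3(w=2)}
step 3: add edge 1-7 (w=8); MST = {0-2(w=4) 0-3(w=2) 1-7(w=8)}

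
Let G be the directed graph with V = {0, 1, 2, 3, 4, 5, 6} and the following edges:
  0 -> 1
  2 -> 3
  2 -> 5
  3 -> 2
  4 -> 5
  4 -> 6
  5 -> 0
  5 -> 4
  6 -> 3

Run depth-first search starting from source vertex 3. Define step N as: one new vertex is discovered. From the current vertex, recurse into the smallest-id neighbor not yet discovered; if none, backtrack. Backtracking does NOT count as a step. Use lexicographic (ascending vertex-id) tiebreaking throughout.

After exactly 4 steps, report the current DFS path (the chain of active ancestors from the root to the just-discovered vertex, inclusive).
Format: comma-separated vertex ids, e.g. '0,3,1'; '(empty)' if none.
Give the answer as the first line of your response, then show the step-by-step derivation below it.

3,2,5,0

step 1: discover 3; path=3; order=3
step 2: discover 2; path=3>2; order=3,2
step 3: discover 5; path=3>2>5; order=3,2,5
step 4: discover 0; path=3>2>5>0; order=3,2,5,0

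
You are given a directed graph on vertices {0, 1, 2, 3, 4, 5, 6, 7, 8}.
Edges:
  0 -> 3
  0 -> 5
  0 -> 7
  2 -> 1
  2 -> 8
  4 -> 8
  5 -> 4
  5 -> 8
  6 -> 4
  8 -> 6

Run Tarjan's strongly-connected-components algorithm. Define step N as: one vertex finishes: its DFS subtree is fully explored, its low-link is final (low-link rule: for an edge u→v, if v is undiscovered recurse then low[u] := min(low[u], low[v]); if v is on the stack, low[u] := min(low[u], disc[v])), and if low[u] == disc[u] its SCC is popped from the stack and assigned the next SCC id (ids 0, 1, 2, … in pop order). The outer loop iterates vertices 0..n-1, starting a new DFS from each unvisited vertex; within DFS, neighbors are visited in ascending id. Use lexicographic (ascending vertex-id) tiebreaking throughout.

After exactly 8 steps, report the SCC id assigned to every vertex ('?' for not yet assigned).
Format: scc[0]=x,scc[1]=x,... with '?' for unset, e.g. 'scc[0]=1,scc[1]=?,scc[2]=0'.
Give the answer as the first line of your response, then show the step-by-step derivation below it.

scc[0]=4,scc[1]=5,scc[2]=?,scc[3]=0,scc[4]=1,scc[5]=2,scc[6]=1,scc[7]=3,scc[8]=1

step 1: low=(low[0]=0,low[1]=?,low[2]=?,low[3]=1,low[4]=?,low[5]=?,low[6]=?,low[7]=?,low[8]=?); scc=(scc[0]=?,scc[1]=?,scc[2]=?,scc[3]=0,scc[4]=?,scc[5]=?,scc[6]=?,scc[7]=?,scc[8]=?)
step 2: low=(low[0]=0,low[1]=?,low[2]=?,low[3]=1,low[4]=3,low[5]=2,low[6]=3,low[7]=?,low[8]=4); scc=(scc[0]=?,scc[1]=?,scc[2]=?,scc[3]=0,scc[4]=?,scc[5]=?,scc[6]=?,scc[7]=?,scc[8]=?)
step 3: low=(low[0]=0,low[1]=?,low[2]=?,low[3]=1,low[4]=3,low[5]=2,low[6]=3,low[7]=?,low[8]=3); scc=(scc[0]=?,scc[1]=?,scc[2]=?,scc[3]=0,scc[4]=?,scc[5]=?,scc[6]=?,scc[7]=?,scc[8]=?)
step 4: low=(low[0]=0,low[1]=?,low[2]=?,low[3]=1,low[4]=3,low[5]=2,low[6]=3,low[7]=?,low[8]=3); scc=(scc[0]=?,scc[1]=?,scc[2]=?,scc[3]=0,scc[4]=1,scc[5]=?,scc[6]=1,scc[7]=?,scc[8]=1)
step 5: low=(low[0]=0,low[1]=?,low[2]=?,low[3]=1,low[4]=3,low[5]=2,low[6]=3,low[7]=?,low[8]=3); scc=(scc[0]=?,scc[1]=?,scc[2]=?,scc[3]=0,scc[4]=1,scc[5]=2,scc[6]=1,scc[7]=?,scc[8]=1)
step 6: low=(low[0]=0,low[1]=?,low[2]=?,low[3]=1,low[4]=3,low[5]=2,low[6]=3,low[7]=6,low[8]=3); scc=(scc[0]=?,scc[1]=?,scc[2]=?,scc[3]=0,scc[4]=1,scc[5]=2,scc[6]=1,scc[7]=3,scc[8]=1)
step 7: low=(low[0]=0,low[1]=?,low[2]=?,low[3]=1,low[4]=3,low[5]=2,low[6]=3,low[7]=6,low[8]=3); scc=(scc[0]=4,scc[1]=?,scc[2]=?,scc[3]=0,scc[4]=1,scc[5]=2,scc[6]=1,scc[7]=3,scc[8]=1)
step 8: low=(low[0]=0,low[1]=7,low[2]=?,low[3]=1,low[4]=3,low[5]=2,low[6]=3,low[7]=6,low[8]=3); scc=(scc[0]=4,scc[1]=5,scc[2]=?,scc[3]=0,scc[4]=1,scc[5]=2,scc[6]=1,scc[7]=3,scc[8]=1)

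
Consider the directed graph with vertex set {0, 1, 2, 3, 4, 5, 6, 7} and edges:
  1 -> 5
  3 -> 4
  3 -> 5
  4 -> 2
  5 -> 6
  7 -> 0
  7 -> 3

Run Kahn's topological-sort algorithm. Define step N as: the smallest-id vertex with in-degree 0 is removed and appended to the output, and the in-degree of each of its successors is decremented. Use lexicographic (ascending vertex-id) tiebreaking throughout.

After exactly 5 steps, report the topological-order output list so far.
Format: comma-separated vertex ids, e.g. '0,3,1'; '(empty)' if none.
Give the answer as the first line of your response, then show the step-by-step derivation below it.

1,7,0,3,4

step 1: output 1; order=[1]; indeg=(1,0,1,1,1,1,1,0)
step 2: output 7; order=[1,7]; indeg=(0,0,1,0,1,1,1,0)
step 3: output 0; order=[1,7,0]; indeg=(0,0,1,0,1,1,1,0)
step 4: output 3; order=[1,7,0,3]; indeg=(0,0,1,0,0,0,1,0)
step 5: output 4; order=[1,7,0,3,4]; indeg=(0,0,0,0,0,0,1,0)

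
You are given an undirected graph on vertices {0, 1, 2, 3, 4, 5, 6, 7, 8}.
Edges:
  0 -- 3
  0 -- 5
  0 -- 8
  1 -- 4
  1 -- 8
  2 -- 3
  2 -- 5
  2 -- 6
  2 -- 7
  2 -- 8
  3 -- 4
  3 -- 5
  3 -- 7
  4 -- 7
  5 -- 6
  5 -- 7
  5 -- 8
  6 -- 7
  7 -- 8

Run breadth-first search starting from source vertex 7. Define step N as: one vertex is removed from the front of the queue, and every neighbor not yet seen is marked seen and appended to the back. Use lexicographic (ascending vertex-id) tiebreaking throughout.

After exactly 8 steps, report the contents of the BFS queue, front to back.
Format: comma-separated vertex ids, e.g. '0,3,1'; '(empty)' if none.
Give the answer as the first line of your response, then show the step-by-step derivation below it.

1

step 1: dequeue 7; queue=[2,3,4,5,6,8]; order=7
step 2: dequeue 2; queue=[3,4,5,6,8]; order=7,2
step 3: dequeue 3; queue=[4,5,6,8,0]; order=7,2,3
step 4: dequeue 4; queue=[5,6,8,0,1]; order=7,2,3,4
step 5: dequeue 5; queue=[6,8,0,1]; order=7,2,3,4,5
step 6: dequeue 6; queue=[8,0,1]; order=7,2,3,4,5,6
step 7: dequeue 8; queue=[0,1]; order=7,2,3,4,5,6,8
step 8: dequeue 0; queue=[1]; order=7,2,3,4,5,6,8,0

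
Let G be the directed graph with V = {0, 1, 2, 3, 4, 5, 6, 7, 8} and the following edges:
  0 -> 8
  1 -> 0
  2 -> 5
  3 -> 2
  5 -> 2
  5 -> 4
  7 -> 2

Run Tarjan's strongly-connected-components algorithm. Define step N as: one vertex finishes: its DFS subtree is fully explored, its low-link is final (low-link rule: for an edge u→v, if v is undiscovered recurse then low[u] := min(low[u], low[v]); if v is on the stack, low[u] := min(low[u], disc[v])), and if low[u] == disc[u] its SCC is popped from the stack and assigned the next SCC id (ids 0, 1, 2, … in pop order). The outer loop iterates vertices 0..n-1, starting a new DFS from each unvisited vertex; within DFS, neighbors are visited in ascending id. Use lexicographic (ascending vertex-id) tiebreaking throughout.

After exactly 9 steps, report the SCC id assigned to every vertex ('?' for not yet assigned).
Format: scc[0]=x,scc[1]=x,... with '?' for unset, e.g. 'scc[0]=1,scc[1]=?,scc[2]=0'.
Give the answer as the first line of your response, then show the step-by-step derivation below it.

scc[0]=1,scc[1]=2,scc[2]=4,scc[3]=5,scc[4]=3,scc[5]=4,scc[6]=6,scc[7]=7,scc[8]=0

step 1: low=(low[0]=0,low[1]=?,low[2]=?,low[3]=?,low[4]=?,low[5]=?,low[6]=?,low[7]=?,low[8]=1); scc=(scc[0]=?,scc[1]=?,scc[2]=?,scc[3]=?,scc[4]=?,scc[5]=?,scc[6]=?,scc[7]=?,scc[8]=0)
step 2: low=(low[0]=0,low[1]=?,low[2]=?,low[3]=?,low[4]=?,low[5]=?,low[6]=?,low[7]=?,low[8]=1); scc=(scc[0]=1,scc[1]=?,scc[2]=?,scc[3]=?,scc[4]=?,scc[5]=?,scc[6]=?,scc[7]=?,scc[8]=0)
step 3: low=(low[0]=0,low[1]=2,low[2]=?,low[3]=?,low[4]=?,low[5]=?,low[6]=?,low[7]=?,low[8]=1); scc=(scc[0]=1,scc[1]=2,scc[2]=?,scc[3]=?,scc[4]=?,scc[5]=?,scc[6]=?,scc[7]=?,scc[8]=0)
step 4: low=(low[0]=0,low[1]=2,low[2]=3,low[3]=?,low[4]=5,low[5]=3,low[6]=?,low[7]=?,low[8]=1); scc=(scc[0]=1,scc[1]=2,scc[2]=?,scc[3]=?,scc[4]=3,scc[5]=?,scc[6]=?,scc[7]=?,scc[8]=0)
step 5: low=(low[0]=0,low[1]=2,low[2]=3,low[3]=?,low[4]=5,low[5]=3,low[6]=?,low[7]=?,low[8]=1); scc=(scc[0]=1,scc[1]=2,scc[2]=?,scc[3]=?,scc[4]=3,scc[5]=?,scc[6]=?,scc[7]=?,scc[8]=0)
step 6: low=(low[0]=0,low[1]=2,low[2]=3,low[3]=?,low[4]=5,low[5]=3,low[6]=?,low[7]=?,low[8]=1); scc=(scc[0]=1,scc[1]=2,scc[2]=4,scc[3]=?,scc[4]=3,scc[5]=4,scc[6]=?,scc[7]=?,scc[8]=0)
step 7: low=(low[0]=0,low[1]=2,low[2]=3,low[3]=6,low[4]=5,low[5]=3,low[6]=?,low[7]=?,low[8]=1); scc=(scc[0]=1,scc[1]=2,scc[2]=4,scc[3]=5,scc[4]=3,scc[5]=4,scc[6]=?,scc[7]=?,scc[8]=0)
step 8: low=(low[0]=0,low[1]=2,low[2]=3,low[3]=6,low[4]=5,low[5]=3,low[6]=7,low[7]=?,low[8]=1); scc=(scc[0]=1,scc[1]=2,scc[2]=4,scc[3]=5,scc[4]=3,scc[5]=4,scc[6]=6,scc[7]=?,scc[8]=0)
step 9: low=(low[0]=0,low[1]=2,low[2]=3,low[3]=6,low[4]=5,low[5]=3,low[6]=7,low[7]=8,low[8]=1); scc=(scc[0]=1,scc[1]=2,scc[2]=4,scc[3]=5,scc[4]=3,scc[5]=4,scc[6]=6,scc[7]=7,scc[8]=0)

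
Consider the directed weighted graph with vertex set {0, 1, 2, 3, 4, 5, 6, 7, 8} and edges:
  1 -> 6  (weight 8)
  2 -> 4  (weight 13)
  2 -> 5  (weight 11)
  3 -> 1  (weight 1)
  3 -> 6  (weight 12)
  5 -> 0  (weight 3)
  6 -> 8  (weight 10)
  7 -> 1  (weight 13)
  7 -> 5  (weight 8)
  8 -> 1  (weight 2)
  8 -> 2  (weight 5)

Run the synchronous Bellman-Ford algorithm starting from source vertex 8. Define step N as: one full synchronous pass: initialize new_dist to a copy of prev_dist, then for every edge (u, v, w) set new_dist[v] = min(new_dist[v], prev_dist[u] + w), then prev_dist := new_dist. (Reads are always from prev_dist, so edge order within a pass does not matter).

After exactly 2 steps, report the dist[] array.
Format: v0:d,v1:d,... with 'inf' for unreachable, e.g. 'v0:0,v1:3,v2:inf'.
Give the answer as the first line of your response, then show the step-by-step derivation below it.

v0:inf,v1:2,v2:5,v3:inf,v4:18,v5:16,v6:10,v7:inf,v8:0

step 1: dist = v0:inf,v1:2,v2:5,v3:inf,v4:inf,v5:inf,v6:inf,v7:inf,v8:0
step 2: dist = v0:inf,v1:2,v2:5,v3:inf,v4:18,v5:16,v6:10,v7:inf,v8:0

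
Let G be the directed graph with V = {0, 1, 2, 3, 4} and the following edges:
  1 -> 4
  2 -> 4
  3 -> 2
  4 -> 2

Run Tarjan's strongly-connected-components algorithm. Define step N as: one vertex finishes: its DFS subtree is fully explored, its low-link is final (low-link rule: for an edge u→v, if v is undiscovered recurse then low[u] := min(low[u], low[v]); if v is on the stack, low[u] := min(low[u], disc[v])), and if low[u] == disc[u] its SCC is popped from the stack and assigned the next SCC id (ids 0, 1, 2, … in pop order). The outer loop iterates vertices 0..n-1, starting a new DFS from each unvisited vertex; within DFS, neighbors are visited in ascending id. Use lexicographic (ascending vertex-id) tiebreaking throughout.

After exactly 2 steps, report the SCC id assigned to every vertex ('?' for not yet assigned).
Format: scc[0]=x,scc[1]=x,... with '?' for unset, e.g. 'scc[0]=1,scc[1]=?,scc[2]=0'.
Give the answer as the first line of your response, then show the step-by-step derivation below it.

scc[0]=0,scc[1]=?,scc[2]=?,scc[3]=?,scc[4]=?

step 1: low=(low[0]=0,low[1]=?,low[2]=?,low[3]=?,low[4]=?); scc=(scc[0]=0,scc[1]=?,scc[2]=?,scc[3]=?,scc[4]=?)
step 2: low=(low[0]=0,low[1]=1,low[2]=2,low[3]=?,low[4]=2); scc=(scc[0]=0,scc[1]=?,scc[2]=?,scc[3]=?,scc[4]=?)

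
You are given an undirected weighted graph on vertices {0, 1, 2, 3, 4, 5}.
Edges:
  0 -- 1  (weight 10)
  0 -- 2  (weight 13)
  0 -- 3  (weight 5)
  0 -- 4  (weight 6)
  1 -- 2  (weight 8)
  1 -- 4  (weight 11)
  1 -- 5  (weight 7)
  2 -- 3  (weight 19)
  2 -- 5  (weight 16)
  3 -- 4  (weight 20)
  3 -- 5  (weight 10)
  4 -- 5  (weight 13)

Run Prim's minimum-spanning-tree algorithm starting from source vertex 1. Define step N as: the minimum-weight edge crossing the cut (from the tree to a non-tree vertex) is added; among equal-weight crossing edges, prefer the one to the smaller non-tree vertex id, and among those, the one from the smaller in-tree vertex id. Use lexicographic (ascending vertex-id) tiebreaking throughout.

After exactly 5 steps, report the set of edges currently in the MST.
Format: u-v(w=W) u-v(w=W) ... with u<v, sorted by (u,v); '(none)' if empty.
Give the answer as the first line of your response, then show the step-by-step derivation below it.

0-1(w=10) 0-3(w=5) 0-4(w=6) 1-2(w=8) 1-5(w=7)

step 1: add edge 1-5 (w=7); MST = {1-5(w=7)}
step 2: add edge 1-2 (w=8); MST = {1-2(w=8) 1-5(w=7)}
step 3: add edge 0-1 (w=10); MST = {0-1(w=10) 1-2(w=8) 1-5(w=7)}
step 4: add edge 0-3 (w=5); MST = {0-1(w=10) 0-3(w=5) 1-2(w=8) 1-5(w=7)}
step 5: add edge 0-4 (w=6); MST = {0-1(w=10) 0-3(w=5) 0-4(w=6) 1-2(w=8) 1-5(w=7)}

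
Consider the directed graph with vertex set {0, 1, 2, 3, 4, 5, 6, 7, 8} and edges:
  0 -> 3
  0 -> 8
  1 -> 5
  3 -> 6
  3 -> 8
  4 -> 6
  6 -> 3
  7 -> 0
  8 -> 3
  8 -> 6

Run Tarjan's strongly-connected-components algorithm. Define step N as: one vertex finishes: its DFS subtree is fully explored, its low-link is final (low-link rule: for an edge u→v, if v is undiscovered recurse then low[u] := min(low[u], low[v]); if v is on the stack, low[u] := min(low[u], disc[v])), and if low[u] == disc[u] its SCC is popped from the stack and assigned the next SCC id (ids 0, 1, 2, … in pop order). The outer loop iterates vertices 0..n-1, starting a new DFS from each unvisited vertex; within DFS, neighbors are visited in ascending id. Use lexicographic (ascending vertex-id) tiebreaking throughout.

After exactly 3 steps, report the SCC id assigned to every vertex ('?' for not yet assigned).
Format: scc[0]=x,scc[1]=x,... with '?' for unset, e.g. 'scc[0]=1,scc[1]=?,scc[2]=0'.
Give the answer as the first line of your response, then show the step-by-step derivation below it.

scc[0]=?,scc[1]=?,scc[2]=?,scc[3]=0,scc[4]=?,scc[5]=?,scc[6]=0,scc[7]=?,scc[8]=0

step 1: low=(low[0]=0,low[1]=?,low[2]=?,low[3]=1,low[4]=?,low[5]=?,low[6]=1,low[7]=?,low[8]=?); scc=(scc[0]=?,scc[1]=?,scc[2]=?,scc[3]=?,scc[4]=?,scc[5]=?,scc[6]=?,scc[7]=?,scc[8]=?)
step 2: low=(low[0]=0,low[1]=?,low[2]=?,low[3]=1,low[4]=?,low[5]=?,low[6]=1,low[7]=?,low[8]=1); scc=(scc[0]=?,scc[1]=?,scc[2]=?,scc[3]=?,scc[4]=?,scc[5]=?,scc[6]=?,scc[7]=?,scc[8]=?)
step 3: low=(low[0]=0,low[1]=?,low[2]=?,low[3]=1,low[4]=?,low[5]=?,low[6]=1,low[7]=?,low[8]=1); scc=(scc[0]=?,scc[1]=?,scc[2]=?,scc[3]=0,scc[4]=?,scc[5]=?,scc[6]=0,scc[7]=?,scc[8]=0)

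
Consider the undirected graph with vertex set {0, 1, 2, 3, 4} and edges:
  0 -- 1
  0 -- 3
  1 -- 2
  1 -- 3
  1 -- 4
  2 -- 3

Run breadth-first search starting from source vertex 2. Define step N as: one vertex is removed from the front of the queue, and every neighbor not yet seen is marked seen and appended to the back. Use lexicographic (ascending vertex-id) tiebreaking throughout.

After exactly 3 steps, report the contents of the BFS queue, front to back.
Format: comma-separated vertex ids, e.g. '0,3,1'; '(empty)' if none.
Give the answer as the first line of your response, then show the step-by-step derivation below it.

0,4

step 1: dequeue 2; queue=[1,3]; order=2
step 2: dequeue 1; queue=[3,0,4]; order=2,1
step 3: dequeue 3; queue=[0,4]; order=2,1,3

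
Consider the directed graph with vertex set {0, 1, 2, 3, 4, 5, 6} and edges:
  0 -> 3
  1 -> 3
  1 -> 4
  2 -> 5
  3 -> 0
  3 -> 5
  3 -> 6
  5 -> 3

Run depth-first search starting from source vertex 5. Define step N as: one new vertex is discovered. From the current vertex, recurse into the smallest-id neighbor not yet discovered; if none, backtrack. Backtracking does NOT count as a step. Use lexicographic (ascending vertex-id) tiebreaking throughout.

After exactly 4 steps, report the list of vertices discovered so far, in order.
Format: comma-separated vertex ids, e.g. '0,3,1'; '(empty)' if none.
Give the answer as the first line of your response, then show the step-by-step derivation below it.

5,3,0,6

step 1: discover 5; path=5; order=5
step 2: discover 3; path=5>3; order=5,3
step 3: discover 0; path=5>3>0; order=5,3,0
step 4: discover 6; path=5>3>6; order=5,3,0,6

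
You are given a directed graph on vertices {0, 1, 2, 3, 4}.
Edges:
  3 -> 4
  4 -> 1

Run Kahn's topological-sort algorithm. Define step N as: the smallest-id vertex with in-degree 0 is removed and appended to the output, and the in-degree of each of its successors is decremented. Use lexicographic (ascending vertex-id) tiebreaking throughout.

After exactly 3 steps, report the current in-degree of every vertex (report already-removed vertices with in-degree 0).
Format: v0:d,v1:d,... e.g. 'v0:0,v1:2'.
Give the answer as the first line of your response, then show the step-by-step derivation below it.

v0:0,v1:1,v2:0,v3:0,v4:0

step 1: output 0; order=[0]; indeg=(0,1,0,0,1)
step 2: output 2; order=[0,2]; indeg=(0,1,0,0,1)
step 3: output 3; order=[0,2,3]; indeg=(0,1,0,0,0)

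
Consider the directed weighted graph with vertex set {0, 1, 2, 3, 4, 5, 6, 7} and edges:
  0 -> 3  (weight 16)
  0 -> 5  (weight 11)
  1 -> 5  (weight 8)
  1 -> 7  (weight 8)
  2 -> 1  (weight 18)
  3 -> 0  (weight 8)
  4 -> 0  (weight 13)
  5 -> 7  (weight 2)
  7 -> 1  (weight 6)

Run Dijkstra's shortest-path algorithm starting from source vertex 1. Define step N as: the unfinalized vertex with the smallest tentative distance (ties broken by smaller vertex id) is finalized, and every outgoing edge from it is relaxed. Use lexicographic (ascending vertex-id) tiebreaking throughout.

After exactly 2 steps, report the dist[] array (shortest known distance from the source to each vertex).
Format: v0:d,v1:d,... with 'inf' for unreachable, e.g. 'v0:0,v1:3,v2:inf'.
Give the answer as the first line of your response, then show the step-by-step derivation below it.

v0:inf,v1:0,v2:inf,v3:inf,v4:inf,v5:8,v6:inf,v7:8

step 1: dist = v0:inf,v1:0,v2:inf,v3:inf,v4:inf,v5:8,v6:inf,v7:8
step 2: dist = v0:inf,v1:0,v2:inf,v3:inf,v4:inf,v5:8,v6:inf,v7:8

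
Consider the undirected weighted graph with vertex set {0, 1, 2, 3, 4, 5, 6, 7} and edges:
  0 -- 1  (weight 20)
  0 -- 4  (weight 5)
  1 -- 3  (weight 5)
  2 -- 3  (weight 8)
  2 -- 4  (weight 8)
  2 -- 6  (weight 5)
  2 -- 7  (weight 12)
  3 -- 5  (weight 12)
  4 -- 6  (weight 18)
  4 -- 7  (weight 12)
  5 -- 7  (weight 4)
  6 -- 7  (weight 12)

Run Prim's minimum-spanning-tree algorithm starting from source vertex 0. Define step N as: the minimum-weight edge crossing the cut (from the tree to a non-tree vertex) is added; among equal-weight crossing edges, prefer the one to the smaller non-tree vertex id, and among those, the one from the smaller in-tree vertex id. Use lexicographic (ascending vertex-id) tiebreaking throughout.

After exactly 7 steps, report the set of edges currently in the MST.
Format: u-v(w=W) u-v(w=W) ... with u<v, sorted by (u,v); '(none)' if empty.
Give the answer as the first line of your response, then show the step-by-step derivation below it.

0-4(w=5) 1-3(w=5) 2-3(w=8) 2-4(w=8) 2-6(w=5) 3-5(w=12) 5-7(w=4)

step 1: add edge 0-4 (w=5); MST = {0-4(w=5)}
step 2: add edge 2-4 (w=8); MST = {0-4(w=5) 2-4(w=8)}
step 3: add edge 2-6 (w=5); MST = {0-4(w=5) 2-4(w=8) 2-6(w=5)}
step 4: add edge 2-3 (w=8); MST = {0-4(w=5) 2-3(w=8) 2-4(w=8) 2-6(w=5)}
step 5: add edge 1-3 (w=5); MST = {0-4(w=5) 1-3(w=5) 2-3(w=8) 2-4(w=8) 2-6(w=5)}
step 6: add edge 3-5 (w=12); MST = {0-4(w=5) 1-3(w=5) 2-3(w=8) 2-4(w=8) 2-6(w=5) 3-5(w=12)}
step 7: add edge 5-7 (w=4); MST = {0-4(w=5) 1-3(w=5) 2-3(w=8) 2-4(w=8) 2-6(w=5) 3-5(w=12) 5-7(w=4)}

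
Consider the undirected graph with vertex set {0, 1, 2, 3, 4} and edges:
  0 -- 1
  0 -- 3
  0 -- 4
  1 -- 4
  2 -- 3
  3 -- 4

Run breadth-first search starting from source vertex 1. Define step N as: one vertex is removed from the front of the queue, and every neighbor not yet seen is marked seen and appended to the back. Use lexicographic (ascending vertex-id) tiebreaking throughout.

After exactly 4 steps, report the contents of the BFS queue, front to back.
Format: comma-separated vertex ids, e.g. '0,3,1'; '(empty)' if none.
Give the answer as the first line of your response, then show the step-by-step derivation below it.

2

step 1: dequeue 1; queue=[0,4]; order=1
step 2: dequeue 0; queue=[4,3]; order=1,0
step 3: dequeue 4; queue=[3]; order=1,0,4
step 4: dequeue 3; queue=[2]; order=1,0,4,3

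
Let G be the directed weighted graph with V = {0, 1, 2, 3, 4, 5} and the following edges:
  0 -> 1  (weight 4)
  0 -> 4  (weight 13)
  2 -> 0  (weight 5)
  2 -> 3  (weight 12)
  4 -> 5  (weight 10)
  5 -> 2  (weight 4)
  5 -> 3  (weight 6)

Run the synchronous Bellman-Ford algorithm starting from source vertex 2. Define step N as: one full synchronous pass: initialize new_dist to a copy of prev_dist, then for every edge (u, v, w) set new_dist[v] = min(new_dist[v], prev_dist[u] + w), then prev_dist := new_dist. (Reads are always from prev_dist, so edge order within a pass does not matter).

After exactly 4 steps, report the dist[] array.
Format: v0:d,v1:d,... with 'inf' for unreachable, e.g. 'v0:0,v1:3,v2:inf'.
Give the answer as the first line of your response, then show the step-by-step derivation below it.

v0:5,v1:9,v2:0,v3:12,v4:18,v5:28

step 1: dist = v0:5,v1:inf,v2:0,v3:12,v4:inf,v5:inf
step 2: dist = v0:5,v1:9,v2:0,v3:12,v4:18,v5:inf
step 3: dist = v0:5,v1:9,v2:0,v3:12,v4:18,v5:28
step 4: dist = v0:5,v1:9,v2:0,v3:12,v4:18,v5:28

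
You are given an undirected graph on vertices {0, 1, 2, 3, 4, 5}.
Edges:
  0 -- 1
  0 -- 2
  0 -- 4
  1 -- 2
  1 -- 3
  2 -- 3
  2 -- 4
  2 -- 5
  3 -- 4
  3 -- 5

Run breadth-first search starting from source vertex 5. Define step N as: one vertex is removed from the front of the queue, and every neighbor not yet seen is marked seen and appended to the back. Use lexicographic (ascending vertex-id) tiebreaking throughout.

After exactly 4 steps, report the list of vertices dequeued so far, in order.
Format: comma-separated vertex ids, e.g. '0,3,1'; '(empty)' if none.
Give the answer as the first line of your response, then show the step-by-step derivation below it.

5,2,3,0

step 1: dequeue 5; queue=[2,3]; order=5
step 2: dequeue 2; queue=[3,0,1,4]; order=5,2
step 3: dequeue 3; queue=[0,1,4]; order=5,2,3
step 4: dequeue 0; queue=[1,4]; order=5,2,3,0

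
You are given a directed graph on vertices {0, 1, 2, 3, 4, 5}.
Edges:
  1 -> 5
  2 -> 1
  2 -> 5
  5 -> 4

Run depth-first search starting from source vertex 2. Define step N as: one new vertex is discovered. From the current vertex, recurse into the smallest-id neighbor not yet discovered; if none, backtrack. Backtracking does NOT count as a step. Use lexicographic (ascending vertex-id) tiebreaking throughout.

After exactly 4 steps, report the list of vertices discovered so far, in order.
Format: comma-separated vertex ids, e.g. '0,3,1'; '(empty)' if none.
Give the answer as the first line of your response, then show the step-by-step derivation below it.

2,1,5,4

step 1: discover 2; path=2; order=2
step 2: discover 1; path=2>1; order=2,1
step 3: discover 5; path=2>1>5; order=2,1,5
step 4: discover 4; path=2>1>5>4; order=2,1,5,4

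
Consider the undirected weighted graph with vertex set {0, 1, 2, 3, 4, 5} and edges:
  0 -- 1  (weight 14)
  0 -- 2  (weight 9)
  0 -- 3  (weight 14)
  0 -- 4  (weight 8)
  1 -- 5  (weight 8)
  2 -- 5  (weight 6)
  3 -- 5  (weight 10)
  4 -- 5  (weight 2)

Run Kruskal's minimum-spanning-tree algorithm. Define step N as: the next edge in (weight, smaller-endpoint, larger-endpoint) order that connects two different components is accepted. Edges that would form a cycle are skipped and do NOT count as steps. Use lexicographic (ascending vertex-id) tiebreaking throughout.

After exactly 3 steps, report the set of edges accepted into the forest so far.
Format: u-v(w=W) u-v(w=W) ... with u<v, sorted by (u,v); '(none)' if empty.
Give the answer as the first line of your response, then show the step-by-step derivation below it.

0-4(w=8) 2-5(w=6) 4-5(w=2)

step 1: add edge 4-5 (w=2); MST = {4-5(w=2)}
step 2: add edge 2-5 (w=6); MST = {2-5(w=6) 4-5(w=2)}
step 3: add edge 0-4 (w=8); MST = {0-4(w=8) 2-5(w=6) 4-5(w=2)}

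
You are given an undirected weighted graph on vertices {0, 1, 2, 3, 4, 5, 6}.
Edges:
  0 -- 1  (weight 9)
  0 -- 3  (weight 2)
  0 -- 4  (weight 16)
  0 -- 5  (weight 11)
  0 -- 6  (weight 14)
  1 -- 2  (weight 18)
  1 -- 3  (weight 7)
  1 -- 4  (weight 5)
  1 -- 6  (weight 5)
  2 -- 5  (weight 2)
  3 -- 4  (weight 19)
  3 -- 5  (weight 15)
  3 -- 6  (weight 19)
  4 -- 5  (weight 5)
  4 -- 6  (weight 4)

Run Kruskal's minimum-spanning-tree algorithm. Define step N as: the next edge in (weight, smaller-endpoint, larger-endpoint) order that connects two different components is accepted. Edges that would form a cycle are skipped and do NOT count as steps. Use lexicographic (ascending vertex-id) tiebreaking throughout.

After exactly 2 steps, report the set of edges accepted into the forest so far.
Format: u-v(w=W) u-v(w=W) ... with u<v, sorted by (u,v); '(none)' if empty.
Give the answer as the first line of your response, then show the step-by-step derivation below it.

0-3(w=2) 2-5(w=2)

step 1: add edge 0-3 (w=2); MST = {0-3(w=2)}
step 2: add edge 2-5 (w=2); MST = {0-3(w=2) 2-5(w=2)}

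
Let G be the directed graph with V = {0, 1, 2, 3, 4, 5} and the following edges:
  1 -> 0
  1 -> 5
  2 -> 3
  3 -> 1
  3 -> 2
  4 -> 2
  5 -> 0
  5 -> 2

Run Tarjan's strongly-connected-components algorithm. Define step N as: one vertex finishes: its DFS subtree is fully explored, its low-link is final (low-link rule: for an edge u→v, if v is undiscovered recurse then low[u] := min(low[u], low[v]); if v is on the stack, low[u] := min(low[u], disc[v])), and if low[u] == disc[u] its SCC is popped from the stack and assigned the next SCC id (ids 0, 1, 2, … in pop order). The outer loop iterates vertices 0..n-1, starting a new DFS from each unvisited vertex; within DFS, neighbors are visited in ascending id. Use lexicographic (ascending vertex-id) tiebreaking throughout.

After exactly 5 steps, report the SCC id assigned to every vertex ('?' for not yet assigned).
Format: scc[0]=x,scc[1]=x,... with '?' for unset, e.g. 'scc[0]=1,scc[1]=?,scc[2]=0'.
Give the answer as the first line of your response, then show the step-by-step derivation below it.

scc[0]=0,scc[1]=1,scc[2]=1,scc[3]=1,scc[4]=?,scc[5]=1

step 1: low=(low[0]=0,low[1]=?,low[2]=?,low[3]=?,low[4]=?,low[5]=?); scc=(scc[0]=0,scc[1]=?,scc[2]=?,scc[3]=?,scc[4]=?,scc[5]=?)
step 2: low=(low[0]=0,low[1]=1,low[2]=3,low[3]=1,low[4]=?,low[5]=2); scc=(scc[0]=0,scc[1]=?,scc[2]=?,scc[3]=?,scc[4]=?,scc[5]=?)
step 3: low=(low[0]=0,low[1]=1,low[2]=1,low[3]=1,low[4]=?,low[5]=2); scc=(scc[0]=0,scc[1]=?,scc[2]=?,scc[3]=?,scc[4]=?,scc[5]=?)
step 4: low=(low[0]=0,low[1]=1,low[2]=1,low[3]=1,low[4]=?,low[5]=1); scc=(scc[0]=0,scc[1]=?,scc[2]=?,scc[3]=?,scc[4]=?,scc[5]=?)
step 5: low=(low[0]=0,low[1]=1,low[2]=1,low[3]=1,low[4]=?,low[5]=1); scc=(scc[0]=0,scc[1]=1,scc[2]=1,scc[3]=1,scc[4]=?,scc[5]=1)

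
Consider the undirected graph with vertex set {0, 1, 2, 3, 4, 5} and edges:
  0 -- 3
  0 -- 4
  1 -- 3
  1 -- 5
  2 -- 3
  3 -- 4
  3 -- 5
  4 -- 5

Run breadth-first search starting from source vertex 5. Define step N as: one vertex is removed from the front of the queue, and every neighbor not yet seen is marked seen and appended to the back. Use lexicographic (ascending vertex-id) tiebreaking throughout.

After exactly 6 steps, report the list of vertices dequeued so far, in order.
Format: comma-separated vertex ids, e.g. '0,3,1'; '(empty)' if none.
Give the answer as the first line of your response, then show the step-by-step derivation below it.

5,1,3,4,0,2

step 1: dequeue 5; queue=[1,3,4]; order=5
step 2: dequeue 1; queue=[3,4]; order=5,1
step 3: dequeue 3; queue=[4,0,2]; order=5,1,3
step 4: dequeue 4; queue=[0,2]; order=5,1,3,4
step 5: dequeue 0; queue=[2]; order=5,1,3,4,0
step 6: dequeue 2; queue=[(empty)]; order=5,1,3,4,0,2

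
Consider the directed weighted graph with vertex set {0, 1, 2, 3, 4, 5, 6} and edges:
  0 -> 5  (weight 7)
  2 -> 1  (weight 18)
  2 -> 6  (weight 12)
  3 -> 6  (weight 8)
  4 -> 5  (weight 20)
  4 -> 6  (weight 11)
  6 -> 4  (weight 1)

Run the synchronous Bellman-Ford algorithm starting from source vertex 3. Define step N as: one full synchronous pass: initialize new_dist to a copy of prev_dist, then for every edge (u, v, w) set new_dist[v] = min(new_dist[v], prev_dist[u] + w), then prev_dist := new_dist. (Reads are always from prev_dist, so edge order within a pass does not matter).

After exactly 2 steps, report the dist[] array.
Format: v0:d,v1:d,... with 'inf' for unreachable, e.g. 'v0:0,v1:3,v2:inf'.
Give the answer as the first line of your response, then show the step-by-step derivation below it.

v0:inf,v1:inf,v2:inf,v3:0,v4:9,v5:inf,v6:8

step 1: dist = v0:inf,v1:inf,v2:inf,v3:0,v4:inf,v5:inf,v6:8
step 2: dist = v0:inf,v1:inf,v2:inf,v3:0,v4:9,v5:inf,v6:8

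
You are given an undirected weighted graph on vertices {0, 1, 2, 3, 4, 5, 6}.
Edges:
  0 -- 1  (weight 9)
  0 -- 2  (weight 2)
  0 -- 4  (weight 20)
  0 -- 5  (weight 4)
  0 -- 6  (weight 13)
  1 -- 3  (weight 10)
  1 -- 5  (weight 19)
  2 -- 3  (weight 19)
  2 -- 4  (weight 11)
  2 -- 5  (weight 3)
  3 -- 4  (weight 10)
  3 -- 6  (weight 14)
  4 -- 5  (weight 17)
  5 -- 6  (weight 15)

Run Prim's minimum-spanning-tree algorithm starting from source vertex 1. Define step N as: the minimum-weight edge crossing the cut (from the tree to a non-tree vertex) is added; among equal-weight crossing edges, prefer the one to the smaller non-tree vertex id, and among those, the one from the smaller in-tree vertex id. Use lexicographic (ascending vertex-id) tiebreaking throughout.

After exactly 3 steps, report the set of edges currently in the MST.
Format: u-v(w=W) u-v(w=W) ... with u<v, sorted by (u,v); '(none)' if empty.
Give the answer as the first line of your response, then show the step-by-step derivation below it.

0-1(w=9) 0-2(w=2) 2-5(w=3)

step 1: add edge 0-1 (w=9); MST = {0-1(w=9)}
step 2: add edge 0-2 (w=2); MST = {0-1(w=9) 0-2(w=2)}
step 3: add edge 2-5 (w=3); MST = {0-1(w=9) 0-2(w=2) 2-5(w=3)}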